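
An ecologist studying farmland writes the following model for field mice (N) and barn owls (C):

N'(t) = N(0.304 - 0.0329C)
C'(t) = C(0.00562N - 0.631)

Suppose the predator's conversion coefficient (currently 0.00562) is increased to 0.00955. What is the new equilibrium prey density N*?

At the interior fixed point, setting dC/dt = 0 with C > 0 fixes N* = (predator death rate)/(NC coefficient) — independent of the other coefficients.
With the change, N* = 0.631/0.00955 = 66.1; it falls from 112.

N* ≈ 66.1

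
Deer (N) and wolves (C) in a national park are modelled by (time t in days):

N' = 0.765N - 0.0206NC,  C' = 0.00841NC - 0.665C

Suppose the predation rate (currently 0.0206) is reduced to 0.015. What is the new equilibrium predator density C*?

At the interior fixed point, setting dN/dt = 0 with N > 0 fixes C* = (prey growth rate)/(NC coefficient) — independent of the other coefficients.
With the change, C* = 0.765/0.015 = 51; it rises from 37.1.

C* ≈ 51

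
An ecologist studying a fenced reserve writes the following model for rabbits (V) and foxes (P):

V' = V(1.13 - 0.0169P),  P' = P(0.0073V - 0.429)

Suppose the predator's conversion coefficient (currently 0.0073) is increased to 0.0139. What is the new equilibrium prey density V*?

V* ≈ 30.9

At the interior fixed point, setting dP/dt = 0 with P > 0 fixes V* = (predator death rate)/(VP coefficient) — independent of the other coefficients.
With the change, V* = 0.429/0.0139 = 30.9; it falls from 58.8.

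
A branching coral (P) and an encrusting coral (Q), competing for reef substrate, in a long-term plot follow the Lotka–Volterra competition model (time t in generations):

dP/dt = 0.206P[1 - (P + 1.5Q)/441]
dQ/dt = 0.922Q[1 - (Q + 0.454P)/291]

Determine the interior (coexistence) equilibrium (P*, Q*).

P* ≈ 14.1, Q* ≈ 285

Setting both brackets to zero gives the nullclines P + 1.5Q = 441 and 0.454P + Q = 291.
Substituting Q = 291 - 0.454P into the first: P(1 - 1.5·0.454) = 441 - 1.5·291.
So P* = 4.5/0.319 = 14.1, and then Q* = 291 - 0.454·14.1 = 285.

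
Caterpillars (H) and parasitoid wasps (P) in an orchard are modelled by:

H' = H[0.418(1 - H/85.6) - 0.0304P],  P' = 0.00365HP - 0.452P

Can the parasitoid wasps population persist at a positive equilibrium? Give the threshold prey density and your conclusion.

The predator equation gives dP/dt > 0 only when H > 0.452/0.00365 = 124.
Without the predator, H → K = 85.6. Since 85.6 < 124, the predator cannot invade.

Threshold H = 124; K < 124, so no, the predator goes extinct.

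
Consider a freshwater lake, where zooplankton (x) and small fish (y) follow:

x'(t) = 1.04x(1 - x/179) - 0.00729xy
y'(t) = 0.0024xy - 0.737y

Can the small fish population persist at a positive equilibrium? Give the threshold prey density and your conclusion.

Threshold x = 307; K < 307, so no, the predator goes extinct.

The predator equation gives dy/dt > 0 only when x > 0.737/0.0024 = 307.
Without the predator, x → K = 179. Since 179 < 307, the predator cannot invade.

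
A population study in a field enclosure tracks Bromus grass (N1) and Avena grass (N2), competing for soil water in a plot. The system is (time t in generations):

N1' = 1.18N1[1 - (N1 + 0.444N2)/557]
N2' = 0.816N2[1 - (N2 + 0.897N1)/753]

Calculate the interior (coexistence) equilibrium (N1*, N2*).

Setting both brackets to zero gives the nullclines N1 + 0.444N2 = 557 and 0.897N1 + N2 = 753.
Substituting N2 = 753 - 0.897N1 into the first: N1(1 - 0.444·0.897) = 557 - 0.444·753.
So N1* = 223/0.602 = 370, and then N2* = 753 - 0.897·370 = 421.

N1* ≈ 370, N2* ≈ 421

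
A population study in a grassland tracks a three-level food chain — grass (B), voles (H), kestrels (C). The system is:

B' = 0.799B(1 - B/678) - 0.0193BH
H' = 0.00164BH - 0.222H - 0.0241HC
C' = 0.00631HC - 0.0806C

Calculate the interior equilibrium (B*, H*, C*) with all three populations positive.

B* ≈ 469, H* ≈ 12.8, C* ≈ 22.7

From dC/dt = 0: 0.00631H* = 0.0806, so H* = 12.8.
From dB/dt = 0: 0.799(1 - B*/678) = 0.0193·12.8, giving B* = 678·(1 - 0.309) = 469.
From dH/dt = 0: 0.00164·469 - 0.222 = 0.0241C*, so C* = 0.547/0.0241 = 22.7.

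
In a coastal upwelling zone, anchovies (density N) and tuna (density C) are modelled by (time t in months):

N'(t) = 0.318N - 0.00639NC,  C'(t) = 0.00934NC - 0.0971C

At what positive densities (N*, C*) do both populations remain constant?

N* ≈ 10.4, C* ≈ 49.8

Set dC/dt = 0 with C > 0: 0.00934N - 0.0971 = 0, so N* = 0.0971/0.00934 = 10.4.
Set dN/dt = 0 with N > 0: 0.318 - 0.00639C = 0, so C* = 0.318/0.00639 = 49.8.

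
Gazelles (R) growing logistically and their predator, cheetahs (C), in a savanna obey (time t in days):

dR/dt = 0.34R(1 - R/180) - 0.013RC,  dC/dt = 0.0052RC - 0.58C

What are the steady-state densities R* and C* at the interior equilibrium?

From dC/dt = 0 with C > 0: 0.0052R* = 0.58, so R* = 112.
Substitute into dR/dt = 0: 0.34(1 - 112/180) = 0.013C*.
The bracket is 0.38, giving C* = 0.129/0.013 = 9.95.

R* ≈ 112, C* ≈ 9.95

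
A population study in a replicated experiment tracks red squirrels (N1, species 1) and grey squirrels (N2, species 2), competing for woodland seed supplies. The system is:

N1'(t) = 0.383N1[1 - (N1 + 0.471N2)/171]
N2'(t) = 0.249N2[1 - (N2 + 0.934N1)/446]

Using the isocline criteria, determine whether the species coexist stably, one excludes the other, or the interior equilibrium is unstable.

species 2 excludes species 1

Compare the nullcline intercepts: K1/α12 = 171/0.471 = 363 < K2 = 446; K2/α21 = 446/0.934 = 478 > K1 = 171.
Since the inequalities point opposite ways, species 2 can invade but species 1 cannot.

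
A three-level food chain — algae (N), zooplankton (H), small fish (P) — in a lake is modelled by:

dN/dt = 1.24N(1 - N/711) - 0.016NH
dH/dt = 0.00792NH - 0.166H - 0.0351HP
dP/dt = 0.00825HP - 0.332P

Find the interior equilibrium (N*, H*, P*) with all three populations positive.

From dP/dt = 0: 0.00825H* = 0.332, so H* = 40.2.
From dN/dt = 0: 1.24(1 - N*/711) = 0.016·40.2, giving N* = 711·(1 - 0.519) = 342.
From dH/dt = 0: 0.00792·342 - 0.166 = 0.0351P*, so P* = 2.54/0.0351 = 72.4.

N* ≈ 342, H* ≈ 40.2, P* ≈ 72.4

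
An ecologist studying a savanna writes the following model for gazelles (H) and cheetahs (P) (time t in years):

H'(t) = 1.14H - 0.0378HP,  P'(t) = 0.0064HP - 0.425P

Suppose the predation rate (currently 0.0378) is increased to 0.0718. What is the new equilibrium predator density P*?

At the interior fixed point, setting dH/dt = 0 with H > 0 fixes P* = (prey growth rate)/(HP coefficient) — independent of the other coefficients.
With the change, P* = 1.14/0.0718 = 15.9; it falls from 30.2.

P* ≈ 15.9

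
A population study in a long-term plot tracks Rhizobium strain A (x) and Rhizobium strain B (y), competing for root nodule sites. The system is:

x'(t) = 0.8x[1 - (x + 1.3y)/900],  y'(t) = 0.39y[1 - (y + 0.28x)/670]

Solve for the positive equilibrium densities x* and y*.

x* ≈ 45.6, y* ≈ 657

Setting both brackets to zero gives the nullclines x + 1.3y = 900 and 0.28x + y = 670.
Substituting y = 670 - 0.28x into the first: x(1 - 1.3·0.28) = 900 - 1.3·670.
So x* = 29/0.636 = 45.6, and then y* = 670 - 0.28·45.6 = 657.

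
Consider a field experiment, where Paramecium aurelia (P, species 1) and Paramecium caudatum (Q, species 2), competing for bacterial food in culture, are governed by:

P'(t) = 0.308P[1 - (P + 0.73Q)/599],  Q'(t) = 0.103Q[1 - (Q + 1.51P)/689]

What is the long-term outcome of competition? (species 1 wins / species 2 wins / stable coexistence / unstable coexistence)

species 1 excludes species 2

Compare the nullcline intercepts: K1/α12 = 599/0.73 = 821 > K2 = 689; K2/α21 = 689/1.51 = 456 < K1 = 599.
Since the inequalities point opposite ways, species 1 can invade but species 2 cannot.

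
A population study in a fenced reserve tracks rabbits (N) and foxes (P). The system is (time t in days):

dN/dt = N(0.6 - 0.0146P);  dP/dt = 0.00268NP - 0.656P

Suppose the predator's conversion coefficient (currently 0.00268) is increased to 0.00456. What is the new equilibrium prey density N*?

N* ≈ 144

At the interior fixed point, setting dP/dt = 0 with P > 0 fixes N* = (predator death rate)/(NP coefficient) — independent of the other coefficients.
With the change, N* = 0.656/0.00456 = 144; it falls from 245.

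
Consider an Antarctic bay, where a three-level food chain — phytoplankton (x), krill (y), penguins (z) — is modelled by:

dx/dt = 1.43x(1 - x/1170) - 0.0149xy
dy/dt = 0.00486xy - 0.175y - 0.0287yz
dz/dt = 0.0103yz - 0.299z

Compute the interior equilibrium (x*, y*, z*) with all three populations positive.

From dz/dt = 0: 0.0103y* = 0.299, so y* = 29.
From dx/dt = 0: 1.43(1 - x*/1170) = 0.0149·29, giving x* = 1170·(1 - 0.302) = 816.
From dy/dt = 0: 0.00486·816 - 0.175 = 0.0287z*, so z* = 3.79/0.0287 = 132.

x* ≈ 816, y* ≈ 29, z* ≈ 132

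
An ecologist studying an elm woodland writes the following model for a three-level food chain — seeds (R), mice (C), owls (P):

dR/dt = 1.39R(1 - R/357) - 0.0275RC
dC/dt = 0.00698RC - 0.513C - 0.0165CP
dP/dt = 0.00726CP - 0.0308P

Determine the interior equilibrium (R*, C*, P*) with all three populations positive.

From dP/dt = 0: 0.00726C* = 0.0308, so C* = 4.24.
From dR/dt = 0: 1.39(1 - R*/357) = 0.0275·4.24, giving R* = 357·(1 - 0.0839) = 327.
From dC/dt = 0: 0.00698·327 - 0.513 = 0.0165P*, so P* = 1.77/0.0165 = 107.

R* ≈ 327, C* ≈ 4.24, P* ≈ 107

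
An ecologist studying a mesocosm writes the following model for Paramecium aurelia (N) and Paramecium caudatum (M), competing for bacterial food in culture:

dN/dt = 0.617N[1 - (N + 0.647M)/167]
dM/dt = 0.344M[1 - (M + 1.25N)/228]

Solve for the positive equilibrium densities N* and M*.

N* ≈ 102, M* ≈ 101

Setting both brackets to zero gives the nullclines N + 0.647M = 167 and 1.25N + M = 228.
Substituting M = 228 - 1.25N into the first: N(1 - 0.647·1.25) = 167 - 0.647·228.
So N* = 19.5/0.191 = 102, and then M* = 228 - 1.25·102 = 101.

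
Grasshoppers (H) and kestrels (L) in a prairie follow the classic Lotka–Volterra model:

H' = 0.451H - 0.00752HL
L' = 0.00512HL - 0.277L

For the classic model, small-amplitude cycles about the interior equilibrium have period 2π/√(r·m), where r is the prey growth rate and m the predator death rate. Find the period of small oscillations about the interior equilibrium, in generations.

Here r = 0.451 and m = 0.277, so r·m = 0.125.
ω = √0.125 = 0.353 per generation, hence T = 2π/ω ≈ 17.8 generations.

T ≈ 17.8 generations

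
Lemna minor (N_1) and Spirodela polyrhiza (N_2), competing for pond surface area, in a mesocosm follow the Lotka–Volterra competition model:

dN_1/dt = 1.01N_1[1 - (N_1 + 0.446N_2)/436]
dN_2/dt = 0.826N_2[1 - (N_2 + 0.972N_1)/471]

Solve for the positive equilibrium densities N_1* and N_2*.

Setting both brackets to zero gives the nullclines N_1 + 0.446N_2 = 436 and 0.972N_1 + N_2 = 471.
Substituting N_2 = 471 - 0.972N_1 into the first: N_1(1 - 0.446·0.972) = 436 - 0.446·471.
So N_1* = 226/0.566 = 399, and then N_2* = 471 - 0.972·399 = 83.3.

N_1* ≈ 399, N_2* ≈ 83.3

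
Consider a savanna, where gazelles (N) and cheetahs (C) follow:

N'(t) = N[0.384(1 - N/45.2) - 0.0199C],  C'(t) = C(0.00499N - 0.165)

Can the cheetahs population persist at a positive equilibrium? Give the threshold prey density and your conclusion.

Threshold N = 33.1; K > 33.1, so yes, the predator persists.

The predator equation gives dC/dt > 0 only when N > 0.165/0.00499 = 33.1.
Without the predator, N → K = 45.2. Since 45.2 > 33.1, the predator can invade and persist.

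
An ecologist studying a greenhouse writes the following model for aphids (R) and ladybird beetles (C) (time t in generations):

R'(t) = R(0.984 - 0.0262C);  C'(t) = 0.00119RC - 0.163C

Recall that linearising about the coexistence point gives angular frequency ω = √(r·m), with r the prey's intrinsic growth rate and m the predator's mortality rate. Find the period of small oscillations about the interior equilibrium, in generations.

T ≈ 15.7 generations

Here r = 0.984 and m = 0.163, so r·m = 0.16.
ω = √0.16 = 0.4 per generation, hence T = 2π/ω ≈ 15.7 generations.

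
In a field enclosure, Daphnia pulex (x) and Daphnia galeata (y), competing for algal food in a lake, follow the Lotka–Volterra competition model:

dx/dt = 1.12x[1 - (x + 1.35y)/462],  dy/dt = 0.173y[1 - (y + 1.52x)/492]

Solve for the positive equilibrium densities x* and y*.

x* ≈ 192, y* ≈ 200

Setting both brackets to zero gives the nullclines x + 1.35y = 462 and 1.52x + y = 492.
Substituting y = 492 - 1.52x into the first: x(1 - 1.35·1.52) = 462 - 1.35·492.
So x* = -202/-1.05 = 192, and then y* = 492 - 1.52·192 = 200.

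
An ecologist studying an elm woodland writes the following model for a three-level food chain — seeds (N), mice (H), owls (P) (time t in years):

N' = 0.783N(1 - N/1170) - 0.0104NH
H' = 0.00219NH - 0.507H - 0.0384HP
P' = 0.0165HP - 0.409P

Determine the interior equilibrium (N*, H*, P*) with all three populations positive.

From dP/dt = 0: 0.0165H* = 0.409, so H* = 24.8.
From dN/dt = 0: 0.783(1 - N*/1170) = 0.0104·24.8, giving N* = 1170·(1 - 0.329) = 785.
From dH/dt = 0: 0.00219·785 - 0.507 = 0.0384P*, so P* = 1.21/0.0384 = 31.6.

N* ≈ 785, H* ≈ 24.8, P* ≈ 31.6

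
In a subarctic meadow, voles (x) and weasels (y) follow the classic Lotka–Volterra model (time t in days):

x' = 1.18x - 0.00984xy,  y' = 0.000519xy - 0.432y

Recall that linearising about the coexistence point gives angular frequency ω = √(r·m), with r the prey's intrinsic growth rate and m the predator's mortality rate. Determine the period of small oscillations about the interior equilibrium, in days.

T ≈ 8.8 days

Here r = 1.18 and m = 0.432, so r·m = 0.51.
ω = √0.51 = 0.714 per day, hence T = 2π/ω ≈ 8.8 days.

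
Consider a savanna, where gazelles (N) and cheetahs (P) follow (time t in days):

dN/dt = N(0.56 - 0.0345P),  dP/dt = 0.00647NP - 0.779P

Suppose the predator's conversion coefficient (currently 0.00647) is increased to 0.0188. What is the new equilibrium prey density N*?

N* ≈ 41.4

At the interior fixed point, setting dP/dt = 0 with P > 0 fixes N* = (predator death rate)/(NP coefficient) — independent of the other coefficients.
With the change, N* = 0.779/0.0188 = 41.4; it falls from 120.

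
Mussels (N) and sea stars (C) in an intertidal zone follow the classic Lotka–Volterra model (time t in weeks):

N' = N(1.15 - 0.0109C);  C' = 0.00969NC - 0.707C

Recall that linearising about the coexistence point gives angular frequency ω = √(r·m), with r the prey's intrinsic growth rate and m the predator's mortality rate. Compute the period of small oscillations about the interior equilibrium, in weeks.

Here r = 1.15 and m = 0.707, so r·m = 0.813.
ω = √0.813 = 0.902 per week, hence T = 2π/ω ≈ 6.97 weeks.

T ≈ 6.97 weeks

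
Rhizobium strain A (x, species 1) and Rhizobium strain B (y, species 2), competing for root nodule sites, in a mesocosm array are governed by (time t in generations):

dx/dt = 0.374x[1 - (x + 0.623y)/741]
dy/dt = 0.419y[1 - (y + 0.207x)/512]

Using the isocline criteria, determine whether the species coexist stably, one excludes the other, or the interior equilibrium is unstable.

stable coexistence

Compare the nullcline intercepts: K1/α12 = 741/0.623 = 1190 > K2 = 512; K2/α21 = 512/0.207 = 2470 > K1 = 741.
Since both inequalities hold, each species can invade when rare, so the interior equilibrium is stable.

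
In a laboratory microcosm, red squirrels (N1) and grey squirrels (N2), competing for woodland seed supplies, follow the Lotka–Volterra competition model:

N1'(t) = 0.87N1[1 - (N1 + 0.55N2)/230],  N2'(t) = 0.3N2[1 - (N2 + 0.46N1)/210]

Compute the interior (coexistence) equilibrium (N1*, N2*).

N1* ≈ 153, N2* ≈ 139

Setting both brackets to zero gives the nullclines N1 + 0.55N2 = 230 and 0.46N1 + N2 = 210.
Substituting N2 = 210 - 0.46N1 into the first: N1(1 - 0.55·0.46) = 230 - 0.55·210.
So N1* = 114/0.747 = 153, and then N2* = 210 - 0.46·153 = 139.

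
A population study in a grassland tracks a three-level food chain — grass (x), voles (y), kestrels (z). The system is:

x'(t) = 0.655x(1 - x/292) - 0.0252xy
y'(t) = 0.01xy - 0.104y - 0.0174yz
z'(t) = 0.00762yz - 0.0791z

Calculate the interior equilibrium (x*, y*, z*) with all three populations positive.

x* ≈ 175, y* ≈ 10.4, z* ≈ 94.8

From dz/dt = 0: 0.00762y* = 0.0791, so y* = 10.4.
From dx/dt = 0: 0.655(1 - x*/292) = 0.0252·10.4, giving x* = 292·(1 - 0.399) = 175.
From dy/dt = 0: 0.01·175 - 0.104 = 0.0174z*, so z* = 1.65/0.0174 = 94.8.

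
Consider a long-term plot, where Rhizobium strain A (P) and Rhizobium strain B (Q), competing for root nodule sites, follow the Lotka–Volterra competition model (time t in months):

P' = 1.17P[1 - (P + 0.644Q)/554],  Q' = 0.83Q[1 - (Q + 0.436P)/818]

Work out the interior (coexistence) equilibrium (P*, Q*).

P* ≈ 37.8, Q* ≈ 802

Setting both brackets to zero gives the nullclines P + 0.644Q = 554 and 0.436P + Q = 818.
Substituting Q = 818 - 0.436P into the first: P(1 - 0.644·0.436) = 554 - 0.644·818.
So P* = 27.2/0.719 = 37.8, and then Q* = 818 - 0.436·37.8 = 802.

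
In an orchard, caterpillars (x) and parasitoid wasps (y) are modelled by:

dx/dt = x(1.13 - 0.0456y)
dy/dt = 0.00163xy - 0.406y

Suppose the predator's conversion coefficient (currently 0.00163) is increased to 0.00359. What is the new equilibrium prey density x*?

x* ≈ 113

At the interior fixed point, setting dy/dt = 0 with y > 0 fixes x* = (predator death rate)/(xy coefficient) — independent of the other coefficients.
With the change, x* = 0.406/0.00359 = 113; it falls from 249.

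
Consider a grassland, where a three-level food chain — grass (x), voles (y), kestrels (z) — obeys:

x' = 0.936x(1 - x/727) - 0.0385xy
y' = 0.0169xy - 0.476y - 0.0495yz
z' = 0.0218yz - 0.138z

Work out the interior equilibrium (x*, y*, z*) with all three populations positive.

From dz/dt = 0: 0.0218y* = 0.138, so y* = 6.33.
From dx/dt = 0: 0.936(1 - x*/727) = 0.0385·6.33, giving x* = 727·(1 - 0.26) = 538.
From dy/dt = 0: 0.0169·538 - 0.476 = 0.0495z*, so z* = 8.61/0.0495 = 174.

x* ≈ 538, y* ≈ 6.33, z* ≈ 174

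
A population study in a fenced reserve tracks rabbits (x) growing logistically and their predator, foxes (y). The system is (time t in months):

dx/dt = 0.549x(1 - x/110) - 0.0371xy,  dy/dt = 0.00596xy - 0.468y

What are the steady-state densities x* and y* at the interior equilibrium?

From dy/dt = 0 with y > 0: 0.00596x* = 0.468, so x* = 78.5.
Substitute into dx/dt = 0: 0.549(1 - 78.5/110) = 0.0371y*.
The bracket is 0.286, giving y* = 0.157/0.0371 = 4.23.

x* ≈ 78.5, y* ≈ 4.23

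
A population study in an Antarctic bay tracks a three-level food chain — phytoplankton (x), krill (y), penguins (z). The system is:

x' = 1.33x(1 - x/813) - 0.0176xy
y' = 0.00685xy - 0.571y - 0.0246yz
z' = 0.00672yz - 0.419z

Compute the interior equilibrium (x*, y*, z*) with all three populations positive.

From dz/dt = 0: 0.00672y* = 0.419, so y* = 62.4.
From dx/dt = 0: 1.33(1 - x*/813) = 0.0176·62.4, giving x* = 813·(1 - 0.825) = 142.
From dy/dt = 0: 0.00685·142 - 0.571 = 0.0246z*, so z* = 0.403/0.0246 = 16.4.

x* ≈ 142, y* ≈ 62.4, z* ≈ 16.4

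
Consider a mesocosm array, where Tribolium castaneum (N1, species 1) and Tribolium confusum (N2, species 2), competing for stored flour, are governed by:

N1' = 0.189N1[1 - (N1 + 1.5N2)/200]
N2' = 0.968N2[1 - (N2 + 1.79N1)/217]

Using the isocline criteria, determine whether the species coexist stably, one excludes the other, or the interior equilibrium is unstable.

Compare the nullcline intercepts: K1/α12 = 200/1.5 = 133 < K2 = 217; K2/α21 = 217/1.79 = 121 < K1 = 200.
Since both are reversed, neither can invade when rare; the interior point is a saddle.

unstable coexistence (outcome depends on initial conditions)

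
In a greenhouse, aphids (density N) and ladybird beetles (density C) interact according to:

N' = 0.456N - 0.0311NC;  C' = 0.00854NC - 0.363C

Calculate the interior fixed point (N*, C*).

Set dC/dt = 0 with C > 0: 0.00854N - 0.363 = 0, so N* = 0.363/0.00854 = 42.5.
Set dN/dt = 0 with N > 0: 0.456 - 0.0311C = 0, so C* = 0.456/0.0311 = 14.7.

N* ≈ 42.5, C* ≈ 14.7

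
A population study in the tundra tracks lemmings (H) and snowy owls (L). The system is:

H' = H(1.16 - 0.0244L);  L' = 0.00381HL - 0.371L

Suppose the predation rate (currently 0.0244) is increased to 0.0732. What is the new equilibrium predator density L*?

L* ≈ 15.8

At the interior fixed point, setting dH/dt = 0 with H > 0 fixes L* = (prey growth rate)/(HL coefficient) — independent of the other coefficients.
With the change, L* = 1.16/0.0732 = 15.8; it falls from 47.5.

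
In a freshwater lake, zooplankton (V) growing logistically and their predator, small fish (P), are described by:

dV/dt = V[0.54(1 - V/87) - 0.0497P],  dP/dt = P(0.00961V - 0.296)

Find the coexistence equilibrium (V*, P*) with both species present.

V* ≈ 30.8, P* ≈ 7.02

From dP/dt = 0 with P > 0: 0.00961V* = 0.296, so V* = 30.8.
Substitute into dV/dt = 0: 0.54(1 - 30.8/87) = 0.0497P*.
The bracket is 0.646, giving P* = 0.349/0.0497 = 7.02.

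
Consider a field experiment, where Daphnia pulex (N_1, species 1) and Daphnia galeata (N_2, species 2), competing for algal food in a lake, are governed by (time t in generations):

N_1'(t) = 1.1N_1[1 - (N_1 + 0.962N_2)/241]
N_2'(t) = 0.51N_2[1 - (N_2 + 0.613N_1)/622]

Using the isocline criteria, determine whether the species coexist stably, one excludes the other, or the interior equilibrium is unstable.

species 2 excludes species 1

Compare the nullcline intercepts: K1/α12 = 241/0.962 = 251 < K2 = 622; K2/α21 = 622/0.613 = 1010 > K1 = 241.
Since the inequalities point opposite ways, species 2 can invade but species 1 cannot.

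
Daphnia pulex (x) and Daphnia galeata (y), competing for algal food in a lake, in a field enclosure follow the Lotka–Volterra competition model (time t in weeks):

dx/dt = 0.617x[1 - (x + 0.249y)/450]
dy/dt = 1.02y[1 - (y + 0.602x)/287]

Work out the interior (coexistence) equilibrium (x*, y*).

Setting both brackets to zero gives the nullclines x + 0.249y = 450 and 0.602x + y = 287.
Substituting y = 287 - 0.602x into the first: x(1 - 0.249·0.602) = 450 - 0.249·287.
So x* = 379/0.85 = 445, and then y* = 287 - 0.602·445 = 18.9.

x* ≈ 445, y* ≈ 18.9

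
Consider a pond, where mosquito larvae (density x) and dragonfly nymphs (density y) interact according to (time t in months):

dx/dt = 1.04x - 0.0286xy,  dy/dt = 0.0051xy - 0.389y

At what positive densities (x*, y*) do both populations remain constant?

x* ≈ 76.3, y* ≈ 36.4

Set dy/dt = 0 with y > 0: 0.0051x - 0.389 = 0, so x* = 0.389/0.0051 = 76.3.
Set dx/dt = 0 with x > 0: 1.04 - 0.0286y = 0, so y* = 1.04/0.0286 = 36.4.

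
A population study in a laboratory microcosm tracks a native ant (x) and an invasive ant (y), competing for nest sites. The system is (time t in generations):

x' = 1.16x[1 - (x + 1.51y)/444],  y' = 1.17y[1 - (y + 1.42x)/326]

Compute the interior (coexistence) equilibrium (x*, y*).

Setting both brackets to zero gives the nullclines x + 1.51y = 444 and 1.42x + y = 326.
Substituting y = 326 - 1.42x into the first: x(1 - 1.51·1.42) = 444 - 1.51·326.
So x* = -48.3/-1.14 = 42.2, and then y* = 326 - 1.42·42.2 = 266.

x* ≈ 42.2, y* ≈ 266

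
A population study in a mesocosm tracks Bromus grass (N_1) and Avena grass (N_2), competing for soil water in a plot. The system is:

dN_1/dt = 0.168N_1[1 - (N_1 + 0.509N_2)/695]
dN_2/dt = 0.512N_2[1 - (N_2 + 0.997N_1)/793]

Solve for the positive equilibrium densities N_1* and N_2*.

N_1* ≈ 592, N_2* ≈ 203

Setting both brackets to zero gives the nullclines N_1 + 0.509N_2 = 695 and 0.997N_1 + N_2 = 793.
Substituting N_2 = 793 - 0.997N_1 into the first: N_1(1 - 0.509·0.997) = 695 - 0.509·793.
So N_1* = 291/0.493 = 592, and then N_2* = 793 - 0.997·592 = 203.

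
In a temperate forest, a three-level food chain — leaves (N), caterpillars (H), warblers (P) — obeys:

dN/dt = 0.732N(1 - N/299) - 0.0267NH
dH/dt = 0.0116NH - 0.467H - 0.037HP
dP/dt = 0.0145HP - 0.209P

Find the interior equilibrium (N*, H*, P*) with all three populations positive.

N* ≈ 142, H* ≈ 14.4, P* ≈ 31.8

From dP/dt = 0: 0.0145H* = 0.209, so H* = 14.4.
From dN/dt = 0: 0.732(1 - N*/299) = 0.0267·14.4, giving N* = 299·(1 - 0.526) = 142.
From dH/dt = 0: 0.0116·142 - 0.467 = 0.037P*, so P* = 1.18/0.037 = 31.8.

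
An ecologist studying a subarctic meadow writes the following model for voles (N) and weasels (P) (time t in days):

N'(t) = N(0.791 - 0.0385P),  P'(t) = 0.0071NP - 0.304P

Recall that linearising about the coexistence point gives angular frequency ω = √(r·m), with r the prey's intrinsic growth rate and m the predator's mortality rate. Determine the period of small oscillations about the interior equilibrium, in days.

Here r = 0.791 and m = 0.304, so r·m = 0.24.
ω = √0.24 = 0.49 per day, hence T = 2π/ω ≈ 12.8 days.

T ≈ 12.8 days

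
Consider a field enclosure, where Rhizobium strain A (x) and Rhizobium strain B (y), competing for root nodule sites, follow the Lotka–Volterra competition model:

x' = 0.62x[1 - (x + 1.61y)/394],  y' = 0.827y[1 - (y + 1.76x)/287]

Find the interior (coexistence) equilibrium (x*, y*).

Setting both brackets to zero gives the nullclines x + 1.61y = 394 and 1.76x + y = 287.
Substituting y = 287 - 1.76x into the first: x(1 - 1.61·1.76) = 394 - 1.61·287.
So x* = -68.1/-1.83 = 37.1, and then y* = 287 - 1.76·37.1 = 222.

x* ≈ 37.1, y* ≈ 222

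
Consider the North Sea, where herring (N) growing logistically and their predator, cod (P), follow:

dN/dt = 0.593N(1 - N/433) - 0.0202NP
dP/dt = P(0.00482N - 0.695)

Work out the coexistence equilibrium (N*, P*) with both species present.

N* ≈ 144, P* ≈ 19.6

From dP/dt = 0 with P > 0: 0.00482N* = 0.695, so N* = 144.
Substitute into dN/dt = 0: 0.593(1 - 144/433) = 0.0202P*.
The bracket is 0.667, giving P* = 0.396/0.0202 = 19.6.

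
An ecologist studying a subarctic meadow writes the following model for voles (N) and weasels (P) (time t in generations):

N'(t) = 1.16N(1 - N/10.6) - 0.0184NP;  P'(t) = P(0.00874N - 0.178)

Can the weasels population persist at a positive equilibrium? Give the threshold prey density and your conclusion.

Threshold N = 20.4; K < 20.4, so no, the predator goes extinct.

The predator equation gives dP/dt > 0 only when N > 0.178/0.00874 = 20.4.
Without the predator, N → K = 10.6. Since 10.6 < 20.4, the predator cannot invade.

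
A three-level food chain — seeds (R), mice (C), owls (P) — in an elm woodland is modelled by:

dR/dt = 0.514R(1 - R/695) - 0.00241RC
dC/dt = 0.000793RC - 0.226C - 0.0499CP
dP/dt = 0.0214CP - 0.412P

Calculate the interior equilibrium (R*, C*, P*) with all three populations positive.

From dP/dt = 0: 0.0214C* = 0.412, so C* = 19.3.
From dR/dt = 0: 0.514(1 - R*/695) = 0.00241·19.3, giving R* = 695·(1 - 0.0903) = 632.
From dC/dt = 0: 0.000793·632 - 0.226 = 0.0499P*, so P* = 0.275/0.0499 = 5.52.

R* ≈ 632, C* ≈ 19.3, P* ≈ 5.52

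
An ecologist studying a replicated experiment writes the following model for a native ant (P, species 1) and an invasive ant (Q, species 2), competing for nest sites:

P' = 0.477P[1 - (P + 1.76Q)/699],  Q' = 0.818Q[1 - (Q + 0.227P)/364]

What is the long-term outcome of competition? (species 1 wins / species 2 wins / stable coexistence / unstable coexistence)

Compare the nullcline intercepts: K1/α12 = 699/1.76 = 397 > K2 = 364; K2/α21 = 364/0.227 = 1600 > K1 = 699.
Since both inequalities hold, each species can invade when rare, so the interior equilibrium is stable.

stable coexistence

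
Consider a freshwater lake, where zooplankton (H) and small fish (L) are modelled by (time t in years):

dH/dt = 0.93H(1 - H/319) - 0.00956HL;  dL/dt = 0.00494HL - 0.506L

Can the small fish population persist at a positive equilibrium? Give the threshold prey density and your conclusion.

Threshold H = 102; K > 102, so yes, the predator persists.

The predator equation gives dL/dt > 0 only when H > 0.506/0.00494 = 102.
Without the predator, H → K = 319. Since 319 > 102, the predator can invade and persist.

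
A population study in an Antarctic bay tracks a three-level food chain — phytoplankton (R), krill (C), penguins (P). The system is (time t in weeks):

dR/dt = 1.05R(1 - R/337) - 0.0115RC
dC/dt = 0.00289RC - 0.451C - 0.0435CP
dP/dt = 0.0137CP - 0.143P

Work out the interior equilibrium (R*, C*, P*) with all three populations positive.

From dP/dt = 0: 0.0137C* = 0.143, so C* = 10.4.
From dR/dt = 0: 1.05(1 - R*/337) = 0.0115·10.4, giving R* = 337·(1 - 0.114) = 298.
From dC/dt = 0: 0.00289·298 - 0.451 = 0.0435P*, so P* = 0.412/0.0435 = 9.46.

R* ≈ 298, C* ≈ 10.4, P* ≈ 9.46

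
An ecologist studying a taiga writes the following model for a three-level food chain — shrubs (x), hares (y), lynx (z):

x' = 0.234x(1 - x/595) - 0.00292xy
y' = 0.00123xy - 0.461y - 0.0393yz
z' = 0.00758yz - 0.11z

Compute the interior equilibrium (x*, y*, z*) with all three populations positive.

From dz/dt = 0: 0.00758y* = 0.11, so y* = 14.5.
From dx/dt = 0: 0.234(1 - x*/595) = 0.00292·14.5, giving x* = 595·(1 - 0.181) = 487.
From dy/dt = 0: 0.00123·487 - 0.461 = 0.0393z*, so z* = 0.138/0.0393 = 3.52.

x* ≈ 487, y* ≈ 14.5, z* ≈ 3.52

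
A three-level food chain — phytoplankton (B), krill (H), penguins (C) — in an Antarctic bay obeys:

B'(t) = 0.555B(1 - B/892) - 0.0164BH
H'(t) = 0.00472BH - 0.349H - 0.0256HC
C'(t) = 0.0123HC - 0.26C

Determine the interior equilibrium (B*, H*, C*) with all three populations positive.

B* ≈ 335, H* ≈ 21.1, C* ≈ 48.1

From dC/dt = 0: 0.0123H* = 0.26, so H* = 21.1.
From dB/dt = 0: 0.555(1 - B*/892) = 0.0164·21.1, giving B* = 892·(1 - 0.625) = 335.
From dH/dt = 0: 0.00472·335 - 0.349 = 0.0256C*, so C* = 1.23/0.0256 = 48.1.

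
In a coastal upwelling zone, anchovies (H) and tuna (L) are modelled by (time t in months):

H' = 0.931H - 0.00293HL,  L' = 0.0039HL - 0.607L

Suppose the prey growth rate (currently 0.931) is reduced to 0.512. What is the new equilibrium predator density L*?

At the interior fixed point, setting dH/dt = 0 with H > 0 fixes L* = (prey growth rate)/(HL coefficient) — independent of the other coefficients.
With the change, L* = 0.512/0.00293 = 175; it falls from 318.

L* ≈ 175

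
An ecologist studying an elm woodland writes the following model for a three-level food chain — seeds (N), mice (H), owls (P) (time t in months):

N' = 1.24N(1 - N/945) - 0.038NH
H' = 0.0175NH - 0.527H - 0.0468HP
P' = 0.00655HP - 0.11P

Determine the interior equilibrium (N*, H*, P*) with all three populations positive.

N* ≈ 459, H* ≈ 16.8, P* ≈ 160

From dP/dt = 0: 0.00655H* = 0.11, so H* = 16.8.
From dN/dt = 0: 1.24(1 - N*/945) = 0.038·16.8, giving N* = 945·(1 - 0.515) = 459.
From dH/dt = 0: 0.0175·459 - 0.527 = 0.0468P*, so P* = 7.5/0.0468 = 160.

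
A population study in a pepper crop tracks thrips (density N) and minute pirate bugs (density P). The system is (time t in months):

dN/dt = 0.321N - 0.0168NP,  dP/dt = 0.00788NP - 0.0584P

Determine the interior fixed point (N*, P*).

Set dP/dt = 0 with P > 0: 0.00788N - 0.0584 = 0, so N* = 0.0584/0.00788 = 7.41.
Set dN/dt = 0 with N > 0: 0.321 - 0.0168P = 0, so P* = 0.321/0.0168 = 19.1.

N* ≈ 7.41, P* ≈ 19.1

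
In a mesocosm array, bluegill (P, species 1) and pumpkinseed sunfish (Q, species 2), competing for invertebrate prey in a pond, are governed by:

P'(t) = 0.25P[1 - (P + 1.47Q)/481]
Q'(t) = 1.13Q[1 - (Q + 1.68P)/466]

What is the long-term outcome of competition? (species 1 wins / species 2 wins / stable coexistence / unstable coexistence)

unstable coexistence (outcome depends on initial conditions)

Compare the nullcline intercepts: K1/α12 = 481/1.47 = 327 < K2 = 466; K2/α21 = 466/1.68 = 277 < K1 = 481.
Since both are reversed, neither can invade when rare; the interior point is a saddle.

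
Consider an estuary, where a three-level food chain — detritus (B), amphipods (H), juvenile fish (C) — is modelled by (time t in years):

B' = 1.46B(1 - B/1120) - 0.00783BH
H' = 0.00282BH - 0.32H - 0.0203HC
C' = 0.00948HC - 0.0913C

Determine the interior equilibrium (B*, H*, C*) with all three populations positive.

From dC/dt = 0: 0.00948H* = 0.0913, so H* = 9.63.
From dB/dt = 0: 1.46(1 - B*/1120) = 0.00783·9.63, giving B* = 1120·(1 - 0.0517) = 1060.
From dH/dt = 0: 0.00282·1060 - 0.32 = 0.0203C*, so C* = 2.68/0.0203 = 132.

B* ≈ 1060, H* ≈ 9.63, C* ≈ 132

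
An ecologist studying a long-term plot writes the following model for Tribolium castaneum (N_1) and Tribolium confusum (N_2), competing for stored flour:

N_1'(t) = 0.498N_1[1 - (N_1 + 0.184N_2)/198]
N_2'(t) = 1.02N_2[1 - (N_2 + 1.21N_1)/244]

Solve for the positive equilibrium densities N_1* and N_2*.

N_1* ≈ 197, N_2* ≈ 5.69

Setting both brackets to zero gives the nullclines N_1 + 0.184N_2 = 198 and 1.21N_1 + N_2 = 244.
Substituting N_2 = 244 - 1.21N_1 into the first: N_1(1 - 0.184·1.21) = 198 - 0.184·244.
So N_1* = 153/0.777 = 197, and then N_2* = 244 - 1.21·197 = 5.69.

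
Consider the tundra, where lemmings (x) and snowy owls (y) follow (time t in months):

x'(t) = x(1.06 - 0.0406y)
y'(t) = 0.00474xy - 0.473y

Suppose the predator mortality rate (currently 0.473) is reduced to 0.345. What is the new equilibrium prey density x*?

At the interior fixed point, setting dy/dt = 0 with y > 0 fixes x* = (predator death rate)/(xy coefficient) — independent of the other coefficients.
With the change, x* = 0.345/0.00474 = 72.8; it falls from 99.8.

x* ≈ 72.8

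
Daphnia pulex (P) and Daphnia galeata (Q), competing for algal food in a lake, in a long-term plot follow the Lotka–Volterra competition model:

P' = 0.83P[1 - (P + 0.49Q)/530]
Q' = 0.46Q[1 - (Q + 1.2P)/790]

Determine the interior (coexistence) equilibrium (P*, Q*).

Setting both brackets to zero gives the nullclines P + 0.49Q = 530 and 1.2P + Q = 790.
Substituting Q = 790 - 1.2P into the first: P(1 - 0.49·1.2) = 530 - 0.49·790.
So P* = 143/0.412 = 347, and then Q* = 790 - 1.2·347 = 374.

P* ≈ 347, Q* ≈ 374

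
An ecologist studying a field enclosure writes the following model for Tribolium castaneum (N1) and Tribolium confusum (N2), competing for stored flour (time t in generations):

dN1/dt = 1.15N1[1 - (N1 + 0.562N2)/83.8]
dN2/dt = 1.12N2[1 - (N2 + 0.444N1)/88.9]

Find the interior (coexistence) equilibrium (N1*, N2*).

Setting both brackets to zero gives the nullclines N1 + 0.562N2 = 83.8 and 0.444N1 + N2 = 88.9.
Substituting N2 = 88.9 - 0.444N1 into the first: N1(1 - 0.562·0.444) = 83.8 - 0.562·88.9.
So N1* = 33.8/0.75 = 45.1, and then N2* = 88.9 - 0.444·45.1 = 68.9.

N1* ≈ 45.1, N2* ≈ 68.9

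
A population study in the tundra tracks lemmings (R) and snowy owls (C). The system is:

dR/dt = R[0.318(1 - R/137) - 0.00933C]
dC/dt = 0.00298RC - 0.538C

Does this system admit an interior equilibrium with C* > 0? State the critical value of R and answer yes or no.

Threshold R = 181; K < 181, so no, the predator goes extinct.

The predator equation gives dC/dt > 0 only when R > 0.538/0.00298 = 181.
Without the predator, R → K = 137. Since 137 < 181, the predator cannot invade.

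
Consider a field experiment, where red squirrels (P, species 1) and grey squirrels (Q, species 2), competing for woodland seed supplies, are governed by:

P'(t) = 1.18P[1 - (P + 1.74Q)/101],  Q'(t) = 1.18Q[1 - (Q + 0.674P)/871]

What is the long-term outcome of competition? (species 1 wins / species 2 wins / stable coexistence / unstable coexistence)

species 2 excludes species 1

Compare the nullcline intercepts: K1/α12 = 101/1.74 = 58 < K2 = 871; K2/α21 = 871/0.674 = 1290 > K1 = 101.
Since the inequalities point opposite ways, species 2 can invade but species 1 cannot.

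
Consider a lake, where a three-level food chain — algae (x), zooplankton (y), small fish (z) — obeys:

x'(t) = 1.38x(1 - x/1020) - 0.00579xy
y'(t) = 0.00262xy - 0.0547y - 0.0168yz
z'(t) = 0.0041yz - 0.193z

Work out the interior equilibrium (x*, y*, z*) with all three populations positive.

From dz/dt = 0: 0.0041y* = 0.193, so y* = 47.1.
From dx/dt = 0: 1.38(1 - x*/1020) = 0.00579·47.1, giving x* = 1020·(1 - 0.198) = 819.
From dy/dt = 0: 0.00262·819 - 0.0547 = 0.0168z*, so z* = 2.09/0.0168 = 124.

x* ≈ 819, y* ≈ 47.1, z* ≈ 124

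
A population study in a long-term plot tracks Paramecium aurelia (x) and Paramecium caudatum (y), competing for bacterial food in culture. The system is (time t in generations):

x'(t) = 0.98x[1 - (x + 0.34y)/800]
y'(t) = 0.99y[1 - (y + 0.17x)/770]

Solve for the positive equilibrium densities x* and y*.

Setting both brackets to zero gives the nullclines x + 0.34y = 800 and 0.17x + y = 770.
Substituting y = 770 - 0.17x into the first: x(1 - 0.34·0.17) = 800 - 0.34·770.
So x* = 538/0.942 = 571, and then y* = 770 - 0.17·571 = 673.

x* ≈ 571, y* ≈ 673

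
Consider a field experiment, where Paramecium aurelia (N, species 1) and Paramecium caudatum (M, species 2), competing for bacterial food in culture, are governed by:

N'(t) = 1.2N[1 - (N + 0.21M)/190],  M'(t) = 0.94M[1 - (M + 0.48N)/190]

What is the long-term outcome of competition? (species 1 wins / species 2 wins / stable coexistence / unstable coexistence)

stable coexistence

Compare the nullcline intercepts: K1/α12 = 190/0.21 = 905 > K2 = 190; K2/α21 = 190/0.48 = 396 > K1 = 190.
Since both inequalities hold, each species can invade when rare, so the interior equilibrium is stable.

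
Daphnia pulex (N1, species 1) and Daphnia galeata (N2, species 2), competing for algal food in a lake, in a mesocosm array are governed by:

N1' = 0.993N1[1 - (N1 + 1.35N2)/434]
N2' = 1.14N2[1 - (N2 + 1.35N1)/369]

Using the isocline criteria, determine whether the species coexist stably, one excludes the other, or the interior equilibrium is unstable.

Compare the nullcline intercepts: K1/α12 = 434/1.35 = 321 < K2 = 369; K2/α21 = 369/1.35 = 273 < K1 = 434.
Since both are reversed, neither can invade when rare; the interior point is a saddle.

unstable coexistence (outcome depends on initial conditions)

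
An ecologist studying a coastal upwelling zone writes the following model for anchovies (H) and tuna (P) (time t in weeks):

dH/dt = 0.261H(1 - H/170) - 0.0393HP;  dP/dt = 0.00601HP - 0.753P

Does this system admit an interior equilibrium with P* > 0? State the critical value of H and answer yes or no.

The predator equation gives dP/dt > 0 only when H > 0.753/0.00601 = 125.
Without the predator, H → K = 170. Since 170 > 125, the predator can invade and persist.

Threshold H = 125; K > 125, so yes, the predator persists.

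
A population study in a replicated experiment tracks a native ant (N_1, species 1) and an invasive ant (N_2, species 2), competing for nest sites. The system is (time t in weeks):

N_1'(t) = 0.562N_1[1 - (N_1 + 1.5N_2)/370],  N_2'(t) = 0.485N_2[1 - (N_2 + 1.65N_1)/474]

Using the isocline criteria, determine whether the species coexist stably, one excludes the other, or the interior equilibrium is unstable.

unstable coexistence (outcome depends on initial conditions)

Compare the nullcline intercepts: K1/α12 = 370/1.5 = 247 < K2 = 474; K2/α21 = 474/1.65 = 287 < K1 = 370.
Since both are reversed, neither can invade when rare; the interior point is a saddle.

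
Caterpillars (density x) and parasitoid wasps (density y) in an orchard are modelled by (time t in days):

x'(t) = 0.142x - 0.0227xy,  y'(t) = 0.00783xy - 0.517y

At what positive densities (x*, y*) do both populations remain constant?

x* ≈ 66, y* ≈ 6.26

Set dy/dt = 0 with y > 0: 0.00783x - 0.517 = 0, so x* = 0.517/0.00783 = 66.
Set dx/dt = 0 with x > 0: 0.142 - 0.0227y = 0, so y* = 0.142/0.0227 = 6.26.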